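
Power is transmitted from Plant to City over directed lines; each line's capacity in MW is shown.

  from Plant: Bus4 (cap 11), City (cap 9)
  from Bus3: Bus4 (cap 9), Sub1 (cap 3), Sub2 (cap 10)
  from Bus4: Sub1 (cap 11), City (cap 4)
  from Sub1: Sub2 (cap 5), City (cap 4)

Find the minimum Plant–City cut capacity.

17

Augment Plant→City: bottleneck 9, flow now 9.
Augment Plant→Bus4→City: bottleneck 4, flow now 13.
Augment Plant→Bus4→Sub1→City: bottleneck 4, flow now 17.
No augmenting path remains; maximum flow = 17.
By max-flow min-cut, the minimum cut capacity equals the max flow.
In the residual graph, reachable from Plant: {Plant, Bus4, Sub1, Sub2}.
Min-cut edges: Plant→City (9), Bus4→City (4), Sub1→City (4); capacity 9 + 4 + 4 = 17.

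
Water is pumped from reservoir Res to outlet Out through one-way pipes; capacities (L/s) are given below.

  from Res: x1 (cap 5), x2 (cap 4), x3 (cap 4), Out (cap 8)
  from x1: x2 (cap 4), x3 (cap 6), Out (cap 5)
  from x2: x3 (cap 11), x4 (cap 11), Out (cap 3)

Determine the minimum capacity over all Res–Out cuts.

Augment Res→Out: bottleneck 8, flow now 8.
Augment Res→x1→Out: bottleneck 5, flow now 13.
Augment Res→x2→Out: bottleneck 3, flow now 16.
No augmenting path remains; maximum flow = 16.
By max-flow min-cut, the minimum cut capacity equals the max flow.
In the residual graph, reachable from Res: {Res, x2, x3, x4}.
Min-cut edges: Res→x1 (5), Res→Out (8), x2→Out (3); capacity 5 + 8 + 3 = 16.

16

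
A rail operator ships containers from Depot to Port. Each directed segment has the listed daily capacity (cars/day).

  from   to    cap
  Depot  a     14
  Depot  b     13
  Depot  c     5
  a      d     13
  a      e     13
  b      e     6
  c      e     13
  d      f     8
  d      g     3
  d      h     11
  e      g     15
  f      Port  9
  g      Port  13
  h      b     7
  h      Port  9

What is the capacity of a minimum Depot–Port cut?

Augment Depot→a→d→f→Port: bottleneck 8, flow now 8.
Augment Depot→a→d→g→Port: bottleneck 3, flow now 11.
Augment Depot→a→d→h→Port: bottleneck 2, flow now 13.
Augment Depot→a→e→g→Port: bottleneck 1, flow now 14.
Augment Depot→b→e→g→Port: bottleneck 6, flow now 20.
Augment Depot→c→e→g→Port: bottleneck 3, flow now 23.
Augment Depot→c→e→g→d→h→Port: bottleneck 2, flow now 25. (uses reverse residual edge)
No augmenting path remains; maximum flow = 25.
By max-flow min-cut, the minimum cut capacity equals the max flow.
In the residual graph, reachable from Depot: {Depot, b}.
Min-cut edges: Depot→a (14), Depot→c (5), b→e (6); capacity 14 + 5 + 6 = 25.

25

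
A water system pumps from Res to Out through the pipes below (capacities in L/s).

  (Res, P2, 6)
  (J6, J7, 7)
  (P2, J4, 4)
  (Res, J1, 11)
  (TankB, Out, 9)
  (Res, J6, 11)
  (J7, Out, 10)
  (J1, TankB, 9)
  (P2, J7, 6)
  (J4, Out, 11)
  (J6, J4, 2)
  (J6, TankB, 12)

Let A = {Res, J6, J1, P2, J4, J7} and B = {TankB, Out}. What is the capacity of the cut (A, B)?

Edges leaving {Res, J6, J1, P2, J4, J7}: J6→TankB (12), J1→TankB (9), J4→Out (11), J7→Out (10).
Cut capacity = 12 + 9 + 11 + 10 = 42.

42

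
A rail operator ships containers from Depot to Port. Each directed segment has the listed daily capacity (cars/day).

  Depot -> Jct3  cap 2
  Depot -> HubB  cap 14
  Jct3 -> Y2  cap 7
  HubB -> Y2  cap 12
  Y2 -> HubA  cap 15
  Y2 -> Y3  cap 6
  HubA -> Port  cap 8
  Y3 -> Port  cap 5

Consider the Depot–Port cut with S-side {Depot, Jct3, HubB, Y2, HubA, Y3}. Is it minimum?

Given cut capacity: 8 + 5 = 13.
Augment Depot→Jct3→Y2→HubA→Port: bottleneck 2, flow now 2.
Augment Depot→HubB→Y2→HubA→Port: bottleneck 6, flow now 8.
Augment Depot→HubB→Y2→Y3→Port: bottleneck 5, flow now 13.
No augmenting path remains; maximum flow = 13.
Cut capacity 13 equals the max flow, so it is a minimum cut.

Yes — it is a minimum cut (capacity 13).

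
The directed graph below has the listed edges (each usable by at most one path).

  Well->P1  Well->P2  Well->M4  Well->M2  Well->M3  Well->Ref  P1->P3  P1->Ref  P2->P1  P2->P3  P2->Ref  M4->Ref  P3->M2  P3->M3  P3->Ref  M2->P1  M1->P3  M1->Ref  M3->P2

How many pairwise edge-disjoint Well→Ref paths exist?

Assign every edge capacity 1; by Menger, the answer equals the max flow.
Path Well→Ref (+1); total 1.
Path Well→P1→Ref (+1); total 2.
Path Well→P2→Ref (+1); total 3.
Path Well→M4→Ref (+1); total 4.
Path Well→M2→P1→P3→Ref (+1); total 5.
No residual Well→Ref path; max flow = 5.
Certifying cut of size 5: {P1→Ref, P2→Ref, P3→Ref, Well→M4, Well→Ref}.

5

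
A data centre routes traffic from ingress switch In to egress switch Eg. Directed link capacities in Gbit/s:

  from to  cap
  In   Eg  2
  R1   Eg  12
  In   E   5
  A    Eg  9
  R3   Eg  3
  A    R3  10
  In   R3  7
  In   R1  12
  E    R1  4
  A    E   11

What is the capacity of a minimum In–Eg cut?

Augment In→Eg: bottleneck 2, flow now 2.
Augment In→R3→Eg: bottleneck 3, flow now 5.
Augment In→R1→Eg: bottleneck 12, flow now 17.
No augmenting path remains; maximum flow = 17.
By max-flow min-cut, the minimum cut capacity equals the max flow.
In the residual graph, reachable from In: {In, E, R3, R1}.
Min-cut edges: In→Eg (2), R3→Eg (3), R1→Eg (12); capacity 2 + 3 + 12 = 17.

17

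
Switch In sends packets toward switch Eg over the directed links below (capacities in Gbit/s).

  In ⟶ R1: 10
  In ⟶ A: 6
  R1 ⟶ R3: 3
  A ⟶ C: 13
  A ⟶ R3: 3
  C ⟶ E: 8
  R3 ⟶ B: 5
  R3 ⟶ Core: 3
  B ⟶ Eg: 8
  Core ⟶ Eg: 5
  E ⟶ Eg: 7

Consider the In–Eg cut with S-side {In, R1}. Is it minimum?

Given cut capacity: 6 + 3 = 9.
Augment In→R1→R3→B→Eg: bottleneck 3, flow now 3.
Augment In→A→C→E→Eg: bottleneck 6, flow now 9.
No augmenting path remains; maximum flow = 9.
Cut capacity 9 equals the max flow, so it is a minimum cut.

Yes — it is a minimum cut (capacity 9).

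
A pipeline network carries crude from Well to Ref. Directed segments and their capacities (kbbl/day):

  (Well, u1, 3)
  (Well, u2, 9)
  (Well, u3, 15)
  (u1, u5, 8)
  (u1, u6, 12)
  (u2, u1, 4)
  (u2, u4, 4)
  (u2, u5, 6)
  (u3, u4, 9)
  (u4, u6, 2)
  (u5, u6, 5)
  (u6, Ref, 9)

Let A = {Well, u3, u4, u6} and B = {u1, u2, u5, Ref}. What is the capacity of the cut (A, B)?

Edges leaving {Well, u3, u4, u6}: Well→u1 (3), Well→u2 (9), u6→Ref (9).
Cut capacity = 3 + 9 + 9 = 21.

21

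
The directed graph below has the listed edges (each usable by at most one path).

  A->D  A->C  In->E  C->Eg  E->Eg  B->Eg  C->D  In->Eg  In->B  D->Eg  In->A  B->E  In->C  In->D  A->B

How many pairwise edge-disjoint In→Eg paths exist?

5

Assign every edge capacity 1; by Menger, the answer equals the max flow.
Path In→Eg (+1); total 1.
Path In→B→Eg (+1); total 2.
Path In→C→Eg (+1); total 3.
Path In→D→Eg (+1); total 4.
Path In→E→Eg (+1); total 5.
No residual In→Eg path; max flow = 5.
Certifying cut of size 5: {B→Eg, C→Eg, D→Eg, E→Eg, In→Eg}.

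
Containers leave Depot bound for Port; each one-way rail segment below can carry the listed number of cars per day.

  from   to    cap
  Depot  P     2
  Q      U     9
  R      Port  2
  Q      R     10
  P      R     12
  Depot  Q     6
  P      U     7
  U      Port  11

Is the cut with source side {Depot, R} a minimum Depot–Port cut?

Given cut capacity: 2 + 6 + 2 = 10.
Augment Depot→P→R→Port: bottleneck 2, flow now 2.
Augment Depot→Q→U→Port: bottleneck 6, flow now 8.
No augmenting path remains; maximum flow = 8.
In the residual graph, reachable from Depot: {Depot}.
Min-cut edges: Depot→P (2), Depot→Q (6); capacity 2 + 6 = 8.
Cut capacity 10 exceeds the max flow 8, so it is not minimum.

No — its capacity is 10, but the minimum cut has capacity 8.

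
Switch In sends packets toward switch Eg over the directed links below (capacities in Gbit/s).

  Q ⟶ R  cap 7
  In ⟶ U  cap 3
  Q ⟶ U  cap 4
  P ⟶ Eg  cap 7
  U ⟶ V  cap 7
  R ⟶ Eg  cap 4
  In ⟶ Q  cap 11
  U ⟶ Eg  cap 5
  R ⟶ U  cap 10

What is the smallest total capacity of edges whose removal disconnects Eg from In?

Augment In→U→Eg: bottleneck 3, flow now 3.
Augment In→Q→R→Eg: bottleneck 4, flow now 7.
Augment In→Q→U→Eg: bottleneck 2, flow now 9.
No augmenting path remains; maximum flow = 9.
By max-flow min-cut, the minimum cut capacity equals the max flow.
In the residual graph, reachable from In: {In, Q, R, U, V}.
Min-cut edges: R→Eg (4), U→Eg (5); capacity 4 + 5 = 9.

9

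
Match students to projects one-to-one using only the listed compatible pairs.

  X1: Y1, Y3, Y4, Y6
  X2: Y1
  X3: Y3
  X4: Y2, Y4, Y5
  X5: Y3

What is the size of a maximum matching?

4

Unit-capacity flow: source→left, listed edges, right→sink; max matching = max flow.
Augmenting path X1→Y1 (+1); matched 1.
Augmenting path X3→Y3 (+1); matched 2.
Augmenting path X4→Y2 (+1); matched 3.
Augmenting path X2→Y1→X1→Y4 (+1); matched 4.
No augmenting path remains; maximum matching = 4.
König certificate: {X1, X2, X4, Y3} is a vertex cover of size 4 (every listed pair touches it), so no matching can be larger.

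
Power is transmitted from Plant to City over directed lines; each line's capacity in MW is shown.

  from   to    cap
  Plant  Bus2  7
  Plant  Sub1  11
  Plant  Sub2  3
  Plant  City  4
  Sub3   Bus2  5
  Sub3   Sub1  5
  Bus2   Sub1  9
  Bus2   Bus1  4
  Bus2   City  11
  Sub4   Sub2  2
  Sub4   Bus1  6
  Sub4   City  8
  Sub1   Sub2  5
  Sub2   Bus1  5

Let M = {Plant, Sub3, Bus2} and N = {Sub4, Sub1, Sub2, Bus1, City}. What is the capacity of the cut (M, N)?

Edges leaving {Plant, Sub3, Bus2}: Plant→Sub1 (11), Plant→Sub2 (3), Plant→City (4), Sub3→Sub1 (5), Bus2→Sub1 (9), Bus2→Bus1 (4), Bus2→City (11).
Cut capacity = 11 + 3 + 4 + 5 + 9 + 4 + 11 = 47.

47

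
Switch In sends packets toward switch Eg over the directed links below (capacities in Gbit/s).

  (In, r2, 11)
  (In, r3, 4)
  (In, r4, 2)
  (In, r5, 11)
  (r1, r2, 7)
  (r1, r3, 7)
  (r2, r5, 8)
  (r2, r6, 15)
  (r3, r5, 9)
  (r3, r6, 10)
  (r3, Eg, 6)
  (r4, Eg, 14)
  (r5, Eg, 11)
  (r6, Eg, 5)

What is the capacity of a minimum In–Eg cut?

Augment In→r3→Eg: bottleneck 4, flow now 4.
Augment In→r4→Eg: bottleneck 2, flow now 6.
Augment In→r5→Eg: bottleneck 11, flow now 17.
Augment In→r2→r6→Eg: bottleneck 5, flow now 22.
No augmenting path remains; maximum flow = 22.
By max-flow min-cut, the minimum cut capacity equals the max flow.
In the residual graph, reachable from In: {In, r2, r5, r6}.
Min-cut edges: In→r3 (4), In→r4 (2), r5→Eg (11), r6→Eg (5); capacity 4 + 2 + 11 + 5 = 22.

22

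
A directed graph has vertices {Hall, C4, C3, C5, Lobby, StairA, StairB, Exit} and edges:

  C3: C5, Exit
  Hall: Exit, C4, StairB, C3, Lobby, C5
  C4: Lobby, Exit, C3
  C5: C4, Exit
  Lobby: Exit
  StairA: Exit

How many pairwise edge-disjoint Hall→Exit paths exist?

5

Assign every edge capacity 1; by Menger, the answer equals the max flow.
Path Hall→Exit (+1); total 1.
Path Hall→C4→Exit (+1); total 2.
Path Hall→C3→Exit (+1); total 3.
Path Hall→C5→Exit (+1); total 4.
Path Hall→Lobby→Exit (+1); total 5.
No residual Hall→Exit path; max flow = 5.
Certifying cut of size 5: {Hall→C3, Hall→C4, Hall→C5, Hall→Exit, Hall→Lobby}.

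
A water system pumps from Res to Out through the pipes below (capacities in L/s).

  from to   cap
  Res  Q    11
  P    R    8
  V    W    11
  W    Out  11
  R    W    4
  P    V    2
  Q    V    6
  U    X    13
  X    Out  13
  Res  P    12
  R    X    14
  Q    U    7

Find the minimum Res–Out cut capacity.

Augment Res→P→R→W→Out: bottleneck 4, flow now 4.
Augment Res→P→R→X→Out: bottleneck 4, flow now 8.
Augment Res→P→V→W→Out: bottleneck 2, flow now 10.
Augment Res→Q→U→X→Out: bottleneck 7, flow now 17.
Augment Res→Q→V→W→Out: bottleneck 4, flow now 21.
No augmenting path remains; maximum flow = 21.
By max-flow min-cut, the minimum cut capacity equals the max flow.
In the residual graph, reachable from Res: {Res, P}.
Min-cut edges: Res→Q (11), P→R (8), P→V (2); capacity 11 + 8 + 2 = 21.

21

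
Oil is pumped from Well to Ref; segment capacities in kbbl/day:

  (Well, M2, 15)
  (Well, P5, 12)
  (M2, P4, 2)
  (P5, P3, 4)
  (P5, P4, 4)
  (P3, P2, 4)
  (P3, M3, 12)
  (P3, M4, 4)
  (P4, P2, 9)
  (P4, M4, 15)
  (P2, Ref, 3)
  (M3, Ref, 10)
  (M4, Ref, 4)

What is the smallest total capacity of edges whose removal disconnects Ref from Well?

Augment Well→M2→P4→P2→Ref: bottleneck 2, flow now 2.
Augment Well→P5→P3→P2→Ref: bottleneck 1, flow now 3.
Augment Well→P5→P3→M3→Ref: bottleneck 3, flow now 6.
Augment Well→P5→P4→M4→Ref: bottleneck 4, flow now 10.
No augmenting path remains; maximum flow = 10.
By max-flow min-cut, the minimum cut capacity equals the max flow.
In the residual graph, reachable from Well: {Well, M2, P5}.
Min-cut edges: M2→P4 (2), P5→P3 (4), P5→P4 (4); capacity 2 + 4 + 4 = 10.

10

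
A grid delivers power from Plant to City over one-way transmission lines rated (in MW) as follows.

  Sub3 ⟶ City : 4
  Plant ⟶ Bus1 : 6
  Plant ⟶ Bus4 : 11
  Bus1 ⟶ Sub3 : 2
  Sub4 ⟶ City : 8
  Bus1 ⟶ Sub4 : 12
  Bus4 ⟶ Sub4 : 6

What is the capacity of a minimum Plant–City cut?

Augment Plant→Bus1→Sub4→City: bottleneck 6, flow now 6.
Augment Plant→Bus4→Sub4→City: bottleneck 2, flow now 8.
Augment Plant→Bus4→Sub4→Bus1→Sub3→City: bottleneck 2, flow now 10. (uses reverse residual edge)
No augmenting path remains; maximum flow = 10.
By max-flow min-cut, the minimum cut capacity equals the max flow.
In the residual graph, reachable from Plant: {Plant, Bus1, Bus4, Sub4}.
Min-cut edges: Bus1→Sub3 (2), Sub4→City (8); capacity 2 + 8 = 10.

10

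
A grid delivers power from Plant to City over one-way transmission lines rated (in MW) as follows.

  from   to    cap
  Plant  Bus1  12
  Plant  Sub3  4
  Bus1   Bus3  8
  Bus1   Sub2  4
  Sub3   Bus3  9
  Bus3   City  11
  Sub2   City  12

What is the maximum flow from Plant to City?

15

Augment Plant→Bus1→Bus3→City: bottleneck 8, flow now 8.
Augment Plant→Bus1→Sub2→City: bottleneck 4, flow now 12.
Augment Plant→Sub3→Bus3→City: bottleneck 3, flow now 15.
No augmenting path remains; maximum flow = 15.
In the residual graph, reachable from Plant: {Plant, Bus1, Sub3, Bus3}.
Min-cut edges: Bus1→Sub2 (4), Bus3→City (11); capacity 4 + 11 = 15.
This cut is saturated, so no flow can exceed 15.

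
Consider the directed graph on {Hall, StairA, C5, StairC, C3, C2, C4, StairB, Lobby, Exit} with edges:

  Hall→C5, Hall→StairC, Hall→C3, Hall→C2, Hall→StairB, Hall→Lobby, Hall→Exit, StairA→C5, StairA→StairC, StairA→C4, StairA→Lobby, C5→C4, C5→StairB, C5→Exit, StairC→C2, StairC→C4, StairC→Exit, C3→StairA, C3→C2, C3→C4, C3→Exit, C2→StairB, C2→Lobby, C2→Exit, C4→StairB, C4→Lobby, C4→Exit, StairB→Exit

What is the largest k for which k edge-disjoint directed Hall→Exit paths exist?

Assign every edge capacity 1; by Menger, the answer equals the max flow.
Path Hall→Exit (+1); total 1.
Path Hall→C5→Exit (+1); total 2.
Path Hall→StairC→Exit (+1); total 3.
Path Hall→C3→Exit (+1); total 4.
Path Hall→C2→Exit (+1); total 5.
Path Hall→StairB→Exit (+1); total 6.
No residual Hall→Exit path; max flow = 6.
Certifying cut of size 6: {Hall→C2, Hall→C3, Hall→C5, Hall→Exit, Hall→StairB, Hall→StairC}.

6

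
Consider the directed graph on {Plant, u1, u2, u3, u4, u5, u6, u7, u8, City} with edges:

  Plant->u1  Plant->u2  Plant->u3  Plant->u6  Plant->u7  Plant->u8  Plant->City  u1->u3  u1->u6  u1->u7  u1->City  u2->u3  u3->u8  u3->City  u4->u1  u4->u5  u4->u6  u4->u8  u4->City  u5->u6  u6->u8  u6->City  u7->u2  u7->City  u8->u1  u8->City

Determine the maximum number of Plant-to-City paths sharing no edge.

Assign every edge capacity 1; by Menger, the answer equals the max flow.
Path Plant→City (+1); total 1.
Path Plant→u1→City (+1); total 2.
Path Plant→u3→City (+1); total 3.
Path Plant→u6→City (+1); total 4.
Path Plant→u7→City (+1); total 5.
Path Plant→u8→City (+1); total 6.
No residual Plant→City path; max flow = 6.
Certifying cut of size 6: {Plant→City, u1→City, u3→City, u6→City, u7→City, u8→City}.

6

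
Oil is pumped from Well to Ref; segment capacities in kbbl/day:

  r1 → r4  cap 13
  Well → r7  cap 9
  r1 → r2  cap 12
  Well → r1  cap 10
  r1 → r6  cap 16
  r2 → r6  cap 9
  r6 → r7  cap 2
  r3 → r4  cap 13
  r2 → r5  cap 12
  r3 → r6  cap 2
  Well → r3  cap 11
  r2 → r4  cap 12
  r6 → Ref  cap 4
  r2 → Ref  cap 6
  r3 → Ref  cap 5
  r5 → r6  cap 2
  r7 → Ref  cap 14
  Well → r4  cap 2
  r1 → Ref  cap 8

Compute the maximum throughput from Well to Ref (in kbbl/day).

26

Augment Well→r1→Ref: bottleneck 8, flow now 8.
Augment Well→r3→Ref: bottleneck 5, flow now 13.
Augment Well→r7→Ref: bottleneck 9, flow now 22.
Augment Well→r1→r2→Ref: bottleneck 2, flow now 24.
Augment Well→r3→r6→Ref: bottleneck 2, flow now 26.
No augmenting path remains; maximum flow = 26.
In the residual graph, reachable from Well: {Well, r3, r4}.
Min-cut edges: Well→r1 (10), Well→r7 (9), r3→r6 (2), r3→Ref (5); capacity 10 + 9 + 2 + 5 = 26.
This cut is saturated, so no flow can exceed 26.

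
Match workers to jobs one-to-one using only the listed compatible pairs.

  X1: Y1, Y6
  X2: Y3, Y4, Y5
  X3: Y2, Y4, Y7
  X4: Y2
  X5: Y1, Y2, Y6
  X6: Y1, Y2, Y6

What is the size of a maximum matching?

5

Unit-capacity flow: source→left, listed edges, right→sink; max matching = max flow.
Augmenting path X1→Y1 (+1); matched 1.
Augmenting path X2→Y3 (+1); matched 2.
Augmenting path X3→Y2 (+1); matched 3.
Augmenting path X5→Y6 (+1); matched 4.
Augmenting path X4→Y2→X3→Y4 (+1); matched 5.
No augmenting path remains; maximum matching = 5.
König certificate: {X2, X3, Y1, Y2, Y6} is a vertex cover of size 5 (every listed pair touches it), so no matching can be larger.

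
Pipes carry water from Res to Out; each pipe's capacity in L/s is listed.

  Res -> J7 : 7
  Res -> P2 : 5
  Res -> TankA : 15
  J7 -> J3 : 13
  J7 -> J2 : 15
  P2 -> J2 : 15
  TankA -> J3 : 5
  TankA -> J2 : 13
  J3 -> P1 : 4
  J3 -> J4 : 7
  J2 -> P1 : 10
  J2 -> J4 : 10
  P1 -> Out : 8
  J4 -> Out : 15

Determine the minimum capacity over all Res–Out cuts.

23

Augment Res→J7→J3→P1→Out: bottleneck 4, flow now 4.
Augment Res→J7→J3→J4→Out: bottleneck 3, flow now 7.
Augment Res→P2→J2→P1→Out: bottleneck 4, flow now 11.
Augment Res→P2→J2→J4→Out: bottleneck 1, flow now 12.
Augment Res→TankA→J3→J4→Out: bottleneck 4, flow now 16.
Augment Res→TankA→J2→J4→Out: bottleneck 7, flow now 23.
No augmenting path remains; maximum flow = 23.
By max-flow min-cut, the minimum cut capacity equals the max flow.
In the residual graph, reachable from Res: {Res, J7, P2, TankA, J3, J2, P1, J4}.
Min-cut edges: P1→Out (8), J4→Out (15); capacity 8 + 15 = 23.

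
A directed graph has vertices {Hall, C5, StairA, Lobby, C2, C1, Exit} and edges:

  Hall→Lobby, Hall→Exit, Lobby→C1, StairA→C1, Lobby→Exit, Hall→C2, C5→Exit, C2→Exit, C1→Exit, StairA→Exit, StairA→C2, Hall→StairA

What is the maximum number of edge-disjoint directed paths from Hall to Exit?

Assign every edge capacity 1; by Menger, the answer equals the max flow.
Path Hall→Exit (+1); total 1.
Path Hall→StairA→Exit (+1); total 2.
Path Hall→Lobby→Exit (+1); total 3.
Path Hall→C2→Exit (+1); total 4.
No residual Hall→Exit path; max flow = 4.
Certifying cut of size 4: {Hall→C2, Hall→Exit, Hall→Lobby, Hall→StairA}.

4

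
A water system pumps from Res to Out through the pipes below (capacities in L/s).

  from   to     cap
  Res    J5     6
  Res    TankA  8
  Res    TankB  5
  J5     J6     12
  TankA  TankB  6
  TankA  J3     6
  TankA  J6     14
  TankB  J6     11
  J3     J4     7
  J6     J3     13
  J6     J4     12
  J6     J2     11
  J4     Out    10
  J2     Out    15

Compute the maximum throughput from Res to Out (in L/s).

Augment Res→J5→J6→J4→Out: bottleneck 6, flow now 6.
Augment Res→TankA→J3→J4→Out: bottleneck 4, flow now 10.
Augment Res→TankA→J6→J2→Out: bottleneck 4, flow now 14.
Augment Res→TankB→J6→J2→Out: bottleneck 5, flow now 19.
No augmenting path remains; maximum flow = 19.
In the residual graph, reachable from Res: {Res}.
Min-cut edges: Res→J5 (6), Res→TankA (8), Res→TankB (5); capacity 6 + 8 + 5 = 19.
This cut is saturated, so no flow can exceed 19.

19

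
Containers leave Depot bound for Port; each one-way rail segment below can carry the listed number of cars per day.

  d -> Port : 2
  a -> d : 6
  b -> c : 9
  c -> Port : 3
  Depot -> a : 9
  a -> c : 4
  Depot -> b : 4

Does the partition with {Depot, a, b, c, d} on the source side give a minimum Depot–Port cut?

Given cut capacity: 3 + 2 = 5.
Augment Depot→a→c→Port: bottleneck 3, flow now 3.
Augment Depot→a→d→Port: bottleneck 2, flow now 5.
No augmenting path remains; maximum flow = 5.
Cut capacity 5 equals the max flow, so it is a minimum cut.

Yes — it is a minimum cut (capacity 5).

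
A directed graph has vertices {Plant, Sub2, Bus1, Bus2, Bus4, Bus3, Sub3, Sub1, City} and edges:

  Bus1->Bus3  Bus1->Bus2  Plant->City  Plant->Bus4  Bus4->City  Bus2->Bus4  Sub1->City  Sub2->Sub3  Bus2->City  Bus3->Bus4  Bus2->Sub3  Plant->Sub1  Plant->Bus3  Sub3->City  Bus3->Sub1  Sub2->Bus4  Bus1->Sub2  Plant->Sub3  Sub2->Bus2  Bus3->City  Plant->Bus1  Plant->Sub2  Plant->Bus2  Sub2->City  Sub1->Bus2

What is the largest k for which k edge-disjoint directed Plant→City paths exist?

7

Assign every edge capacity 1; by Menger, the answer equals the max flow.
Path Plant→City (+1); total 1.
Path Plant→Sub2→City (+1); total 2.
Path Plant→Bus2→City (+1); total 3.
Path Plant→Bus4→City (+1); total 4.
Path Plant→Bus3→City (+1); total 5.
Path Plant→Sub3→City (+1); total 6.
Path Plant→Sub1→City (+1); total 7.
No residual Plant→City path; max flow = 7.
Certifying cut of size 7: {Bus2→City, Bus3→City, Bus4→City, Plant→City, Sub1→City, Sub2→City, Sub3→City}.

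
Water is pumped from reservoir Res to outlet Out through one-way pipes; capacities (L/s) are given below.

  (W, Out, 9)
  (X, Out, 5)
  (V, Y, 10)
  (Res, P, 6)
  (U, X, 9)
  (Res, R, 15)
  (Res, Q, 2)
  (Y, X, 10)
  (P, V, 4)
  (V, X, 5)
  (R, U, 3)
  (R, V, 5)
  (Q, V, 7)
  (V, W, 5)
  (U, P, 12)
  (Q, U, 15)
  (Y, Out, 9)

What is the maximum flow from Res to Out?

14

Augment Res→P→V→W→Out: bottleneck 4, flow now 4.
Augment Res→Q→U→X→Out: bottleneck 2, flow now 6.
Augment Res→R→U→X→Out: bottleneck 3, flow now 9.
Augment Res→R→V→W→Out: bottleneck 1, flow now 10.
Augment Res→R→V→Y→Out: bottleneck 4, flow now 14.
No augmenting path remains; maximum flow = 14.
In the residual graph, reachable from Res: {Res, P, R}.
Min-cut edges: Res→Q (2), P→V (4), R→U (3), R→V (5); capacity 2 + 4 + 3 + 5 = 14.
This cut is saturated, so no flow can exceed 14.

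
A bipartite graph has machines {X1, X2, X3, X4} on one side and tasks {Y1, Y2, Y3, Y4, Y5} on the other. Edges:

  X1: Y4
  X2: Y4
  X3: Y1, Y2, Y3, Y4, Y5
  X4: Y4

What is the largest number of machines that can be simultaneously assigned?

Unit-capacity flow: source→left, listed edges, right→sink; max matching = max flow.
Augmenting path X1→Y4 (+1); matched 1.
Augmenting path X3→Y1 (+1); matched 2.
No augmenting path remains; maximum matching = 2.
König certificate: {X3, Y4} is a vertex cover of size 2 (every listed pair touches it), so no matching can be larger.

2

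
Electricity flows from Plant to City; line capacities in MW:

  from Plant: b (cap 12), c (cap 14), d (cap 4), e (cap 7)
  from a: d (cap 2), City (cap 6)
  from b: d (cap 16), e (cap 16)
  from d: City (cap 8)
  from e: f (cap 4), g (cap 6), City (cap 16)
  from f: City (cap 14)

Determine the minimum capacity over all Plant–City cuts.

Augment Plant→d→City: bottleneck 4, flow now 4.
Augment Plant→e→City: bottleneck 7, flow now 11.
Augment Plant→b→d→City: bottleneck 4, flow now 15.
Augment Plant→b→e→City: bottleneck 8, flow now 23.
No augmenting path remains; maximum flow = 23.
By max-flow min-cut, the minimum cut capacity equals the max flow.
In the residual graph, reachable from Plant: {Plant, c}.
Min-cut edges: Plant→b (12), Plant→d (4), Plant→e (7); capacity 12 + 4 + 7 = 23.

23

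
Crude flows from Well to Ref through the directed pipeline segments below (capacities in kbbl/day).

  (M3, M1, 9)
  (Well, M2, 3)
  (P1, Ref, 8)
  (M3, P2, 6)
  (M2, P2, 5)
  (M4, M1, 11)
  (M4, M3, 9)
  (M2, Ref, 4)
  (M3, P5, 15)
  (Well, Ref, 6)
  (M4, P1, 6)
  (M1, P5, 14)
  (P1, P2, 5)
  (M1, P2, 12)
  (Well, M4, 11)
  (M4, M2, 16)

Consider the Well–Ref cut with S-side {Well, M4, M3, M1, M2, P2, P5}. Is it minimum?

Yes — it is a minimum cut (capacity 16).

Given cut capacity: 6 + 6 + 4 = 16.
Augment Well→Ref: bottleneck 6, flow now 6.
Augment Well→M2→Ref: bottleneck 3, flow now 9.
Augment Well→M4→P1→Ref: bottleneck 6, flow now 15.
Augment Well→M4→M2→Ref: bottleneck 1, flow now 16.
No augmenting path remains; maximum flow = 16.
Cut capacity 16 equals the max flow, so it is a minimum cut.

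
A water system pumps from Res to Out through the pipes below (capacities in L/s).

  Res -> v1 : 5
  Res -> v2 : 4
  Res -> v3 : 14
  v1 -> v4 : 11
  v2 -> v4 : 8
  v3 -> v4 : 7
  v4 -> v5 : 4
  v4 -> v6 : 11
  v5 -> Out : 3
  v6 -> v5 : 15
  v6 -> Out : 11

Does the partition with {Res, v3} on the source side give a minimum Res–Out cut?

Given cut capacity: 5 + 4 + 7 = 16.
Augment Res→v1→v4→v5→Out: bottleneck 3, flow now 3.
Augment Res→v1→v4→v6→Out: bottleneck 2, flow now 5.
Augment Res→v2→v4→v6→Out: bottleneck 4, flow now 9.
Augment Res→v3→v4→v6→Out: bottleneck 5, flow now 14.
No augmenting path remains; maximum flow = 14.
In the residual graph, reachable from Res: {Res, v1, v2, v3, v4, v5}.
Min-cut edges: v4→v6 (11), v5→Out (3); capacity 11 + 3 = 14.
Cut capacity 16 exceeds the max flow 14, so it is not minimum.

No — its capacity is 16, but the minimum cut has capacity 14.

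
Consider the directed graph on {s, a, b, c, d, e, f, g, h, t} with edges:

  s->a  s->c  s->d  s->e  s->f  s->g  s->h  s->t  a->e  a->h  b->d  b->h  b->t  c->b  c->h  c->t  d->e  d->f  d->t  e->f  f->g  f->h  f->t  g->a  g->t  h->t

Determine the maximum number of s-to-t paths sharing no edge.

Assign every edge capacity 1; by Menger, the answer equals the max flow.
Path s→t (+1); total 1.
Path s→c→t (+1); total 2.
Path s→d→t (+1); total 3.
Path s→f→t (+1); total 4.
Path s→g→t (+1); total 5.
Path s→h→t (+1); total 6.
No residual s→t path; max flow = 6.
Certifying cut of size 6: {f→t, g→t, h→t, s→c, s→d, s→t}.

6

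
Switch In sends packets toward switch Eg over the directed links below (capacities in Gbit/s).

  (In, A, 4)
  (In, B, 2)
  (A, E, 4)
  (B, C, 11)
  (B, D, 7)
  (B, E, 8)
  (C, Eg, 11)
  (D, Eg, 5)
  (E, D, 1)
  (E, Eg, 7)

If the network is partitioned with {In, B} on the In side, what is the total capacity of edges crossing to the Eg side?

Edges leaving {In, B}: In→A (4), B→C (11), B→D (7), B→E (8).
Cut capacity = 4 + 11 + 7 + 8 = 30.

30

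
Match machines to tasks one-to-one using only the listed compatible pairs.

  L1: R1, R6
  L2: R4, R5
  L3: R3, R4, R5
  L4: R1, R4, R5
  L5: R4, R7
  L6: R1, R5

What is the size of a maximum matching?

Unit-capacity flow: source→left, listed edges, right→sink; max matching = max flow.
Augmenting path L1→R1 (+1); matched 1.
Augmenting path L2→R4 (+1); matched 2.
Augmenting path L3→R3 (+1); matched 3.
Augmenting path L4→R5 (+1); matched 4.
Augmenting path L5→R7 (+1); matched 5.
Augmenting path L6→R1→L1→R6 (+1); matched 6.
No augmenting path remains; maximum matching = 6.
König certificate: {L1, L2, L3, L4, L5, L6} is a vertex cover of size 6 (every listed pair touches it), so no matching can be larger.

6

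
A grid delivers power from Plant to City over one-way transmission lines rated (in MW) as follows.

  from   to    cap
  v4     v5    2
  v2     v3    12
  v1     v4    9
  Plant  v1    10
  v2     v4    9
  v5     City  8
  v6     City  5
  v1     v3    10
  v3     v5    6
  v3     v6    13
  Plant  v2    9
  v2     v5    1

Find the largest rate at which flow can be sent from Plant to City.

Augment Plant→v2→v5→City: bottleneck 1, flow now 1.
Augment Plant→v1→v3→v5→City: bottleneck 6, flow now 7.
Augment Plant→v1→v3→v6→City: bottleneck 4, flow now 11.
Augment Plant→v2→v3→v6→City: bottleneck 1, flow now 12.
Augment Plant→v2→v4→v5→City: bottleneck 1, flow now 13.
No augmenting path remains; maximum flow = 13.
In the residual graph, reachable from Plant: {Plant, v1, v2, v3, v4, v5, v6}.
Min-cut edges: v5→City (8), v6→City (5); capacity 8 + 5 = 13.
This cut is saturated, so no flow can exceed 13.

13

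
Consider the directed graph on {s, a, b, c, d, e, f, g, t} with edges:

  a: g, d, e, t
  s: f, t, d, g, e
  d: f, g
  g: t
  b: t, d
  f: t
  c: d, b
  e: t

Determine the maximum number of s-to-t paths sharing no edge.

Assign every edge capacity 1; by Menger, the answer equals the max flow.
Path s→t (+1); total 1.
Path s→e→t (+1); total 2.
Path s→f→t (+1); total 3.
Path s→g→t (+1); total 4.
No residual s→t path; max flow = 4.
Certifying cut of size 4: {f→t, g→t, s→e, s→t}.

4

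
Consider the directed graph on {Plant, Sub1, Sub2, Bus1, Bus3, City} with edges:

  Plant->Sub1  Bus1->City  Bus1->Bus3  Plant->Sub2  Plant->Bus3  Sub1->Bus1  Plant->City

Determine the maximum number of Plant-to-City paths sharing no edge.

Assign every edge capacity 1; by Menger, the answer equals the max flow.
Path Plant→City (+1); total 1.
Path Plant→Sub1→Bus1→City (+1); total 2.
No residual Plant→City path; max flow = 2.
Certifying cut of size 2: {Plant→City, Plant→Sub1}.

2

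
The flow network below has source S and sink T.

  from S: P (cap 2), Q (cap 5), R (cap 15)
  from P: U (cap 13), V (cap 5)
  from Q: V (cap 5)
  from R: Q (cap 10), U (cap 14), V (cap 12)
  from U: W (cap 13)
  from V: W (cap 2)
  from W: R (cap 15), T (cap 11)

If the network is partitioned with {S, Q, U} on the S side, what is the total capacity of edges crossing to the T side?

Edges leaving {S, Q, U}: S→P (2), S→R (15), Q→V (5), U→W (13).
Cut capacity = 2 + 15 + 5 + 13 = 35.

35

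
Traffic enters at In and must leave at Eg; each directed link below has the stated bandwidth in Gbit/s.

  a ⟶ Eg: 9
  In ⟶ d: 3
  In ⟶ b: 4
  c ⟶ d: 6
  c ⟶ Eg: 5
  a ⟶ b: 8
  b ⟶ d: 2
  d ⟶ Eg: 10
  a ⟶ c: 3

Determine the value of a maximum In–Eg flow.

5

Augment In→d→Eg: bottleneck 3, flow now 3.
Augment In→b→d→Eg: bottleneck 2, flow now 5.
No augmenting path remains; maximum flow = 5.
In the residual graph, reachable from In: {In, b}.
Min-cut edges: In→d (3), b→d (2); capacity 3 + 2 = 5.
This cut is saturated, so no flow can exceed 5.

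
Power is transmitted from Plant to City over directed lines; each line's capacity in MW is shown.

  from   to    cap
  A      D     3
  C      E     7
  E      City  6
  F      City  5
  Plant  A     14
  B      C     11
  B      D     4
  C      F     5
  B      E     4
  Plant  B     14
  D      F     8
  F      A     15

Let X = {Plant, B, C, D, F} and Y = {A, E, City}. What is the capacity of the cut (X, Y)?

Edges leaving {Plant, B, C, D, F}: Plant→A (14), B→E (4), C→E (7), F→A (15), F→City (5).
Cut capacity = 14 + 4 + 7 + 15 + 5 = 45.

45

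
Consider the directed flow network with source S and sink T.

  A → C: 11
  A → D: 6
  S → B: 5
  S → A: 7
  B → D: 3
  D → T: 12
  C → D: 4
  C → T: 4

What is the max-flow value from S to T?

Augment S→A→C→T: bottleneck 4, flow now 4.
Augment S→A→D→T: bottleneck 3, flow now 7.
Augment S→B→D→T: bottleneck 3, flow now 10.
No augmenting path remains; maximum flow = 10.
In the residual graph, reachable from S: {S, B}.
Min-cut edges: S→A (7), B→D (3); capacity 7 + 3 = 10.
This cut is saturated, so no flow can exceed 10.

10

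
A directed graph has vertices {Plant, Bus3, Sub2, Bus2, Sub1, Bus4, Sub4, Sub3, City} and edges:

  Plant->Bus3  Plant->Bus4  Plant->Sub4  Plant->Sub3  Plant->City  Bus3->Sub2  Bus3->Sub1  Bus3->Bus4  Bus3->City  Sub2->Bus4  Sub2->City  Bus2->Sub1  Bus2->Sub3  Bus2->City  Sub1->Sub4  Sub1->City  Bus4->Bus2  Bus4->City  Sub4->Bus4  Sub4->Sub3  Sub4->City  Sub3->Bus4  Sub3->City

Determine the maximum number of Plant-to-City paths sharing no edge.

Assign every edge capacity 1; by Menger, the answer equals the max flow.
Path Plant→City (+1); total 1.
Path Plant→Bus3→City (+1); total 2.
Path Plant→Bus4→City (+1); total 3.
Path Plant→Sub4→City (+1); total 4.
Path Plant→Sub3→City (+1); total 5.
No residual Plant→City path; max flow = 5.
Certifying cut of size 5: {Plant→Bus3, Plant→Bus4, Plant→City, Plant→Sub3, Plant→Sub4}.

5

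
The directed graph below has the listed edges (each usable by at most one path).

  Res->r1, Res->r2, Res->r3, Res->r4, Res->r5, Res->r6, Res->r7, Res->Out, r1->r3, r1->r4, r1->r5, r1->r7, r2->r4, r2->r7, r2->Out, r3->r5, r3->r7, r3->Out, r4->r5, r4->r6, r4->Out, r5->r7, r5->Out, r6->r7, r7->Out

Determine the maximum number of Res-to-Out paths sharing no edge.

6

Assign every edge capacity 1; by Menger, the answer equals the max flow.
Path Res→Out (+1); total 1.
Path Res→r2→Out (+1); total 2.
Path Res→r3→Out (+1); total 3.
Path Res→r4→Out (+1); total 4.
Path Res→r5→Out (+1); total 5.
Path Res→r7→Out (+1); total 6.
No residual Res→Out path; max flow = 6.
Certifying cut of size 6: {Res→Out, Res→r2, r3→Out, r4→Out, r5→Out, r7→Out}.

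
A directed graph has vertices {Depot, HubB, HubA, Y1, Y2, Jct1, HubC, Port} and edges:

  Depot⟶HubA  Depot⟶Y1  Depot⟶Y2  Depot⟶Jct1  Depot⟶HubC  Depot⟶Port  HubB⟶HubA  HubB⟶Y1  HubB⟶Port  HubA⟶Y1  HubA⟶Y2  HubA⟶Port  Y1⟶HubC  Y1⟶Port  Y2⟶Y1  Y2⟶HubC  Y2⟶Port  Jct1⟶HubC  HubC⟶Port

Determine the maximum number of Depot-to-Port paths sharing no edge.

5

Assign every edge capacity 1; by Menger, the answer equals the max flow.
Path Depot→Port (+1); total 1.
Path Depot→HubA→Port (+1); total 2.
Path Depot→Y1→Port (+1); total 3.
Path Depot→Y2→Port (+1); total 4.
Path Depot→HubC→Port (+1); total 5.
No residual Depot→Port path; max flow = 5.
Certifying cut of size 5: {Depot→HubA, Depot→Port, Depot→Y1, Depot→Y2, HubC→Port}.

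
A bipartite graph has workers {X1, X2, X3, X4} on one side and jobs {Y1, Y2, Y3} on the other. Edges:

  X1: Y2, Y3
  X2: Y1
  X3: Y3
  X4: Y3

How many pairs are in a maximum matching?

3

Unit-capacity flow: source→left, listed edges, right→sink; max matching = max flow.
Augmenting path X1→Y2 (+1); matched 1.
Augmenting path X2→Y1 (+1); matched 2.
Augmenting path X3→Y3 (+1); matched 3.
No augmenting path remains; maximum matching = 3.
König certificate: {X1, X2, Y3} is a vertex cover of size 3 (every listed pair touches it), so no matching can be larger.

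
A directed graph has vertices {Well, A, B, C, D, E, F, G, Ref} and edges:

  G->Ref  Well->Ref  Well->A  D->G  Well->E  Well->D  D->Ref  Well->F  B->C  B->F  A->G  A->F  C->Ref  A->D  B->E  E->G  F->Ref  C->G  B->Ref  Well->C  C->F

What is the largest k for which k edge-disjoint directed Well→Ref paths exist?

Assign every edge capacity 1; by Menger, the answer equals the max flow.
Path Well→Ref (+1); total 1.
Path Well→C→Ref (+1); total 2.
Path Well→D→Ref (+1); total 3.
Path Well→F→Ref (+1); total 4.
Path Well→A→G→Ref (+1); total 5.
No residual Well→Ref path; max flow = 5.
Certifying cut of size 5: {D→Ref, F→Ref, G→Ref, Well→C, Well→Ref}.

5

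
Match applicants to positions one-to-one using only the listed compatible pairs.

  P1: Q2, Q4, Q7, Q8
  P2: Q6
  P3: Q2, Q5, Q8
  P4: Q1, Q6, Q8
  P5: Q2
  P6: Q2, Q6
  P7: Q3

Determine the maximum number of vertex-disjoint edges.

Unit-capacity flow: source→left, listed edges, right→sink; max matching = max flow.
Augmenting path P1→Q2 (+1); matched 1.
Augmenting path P2→Q6 (+1); matched 2.
Augmenting path P3→Q5 (+1); matched 3.
Augmenting path P4→Q1 (+1); matched 4.
Augmenting path P7→Q3 (+1); matched 5.
Augmenting path P5→Q2→P1→Q4 (+1); matched 6.
No augmenting path remains; maximum matching = 6.
König certificate: {P1, P3, P4, P7, Q2, Q6} is a vertex cover of size 6 (every listed pair touches it), so no matching can be larger.

6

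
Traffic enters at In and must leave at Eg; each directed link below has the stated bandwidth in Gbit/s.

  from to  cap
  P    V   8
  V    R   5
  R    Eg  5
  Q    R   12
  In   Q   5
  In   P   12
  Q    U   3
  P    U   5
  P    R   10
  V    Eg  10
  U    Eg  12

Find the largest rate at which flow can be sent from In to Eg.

17

Augment In→P→R→Eg: bottleneck 5, flow now 5.
Augment In→P→U→Eg: bottleneck 5, flow now 10.
Augment In→P→V→Eg: bottleneck 2, flow now 12.
Augment In→Q→U→Eg: bottleneck 3, flow now 15.
Augment In→Q→R→P→V→Eg: bottleneck 2, flow now 17. (uses reverse residual edge)
No augmenting path remains; maximum flow = 17.
In the residual graph, reachable from In: {In}.
Min-cut edges: In→P (12), In→Q (5); capacity 12 + 5 = 17.
This cut is saturated, so no flow can exceed 17.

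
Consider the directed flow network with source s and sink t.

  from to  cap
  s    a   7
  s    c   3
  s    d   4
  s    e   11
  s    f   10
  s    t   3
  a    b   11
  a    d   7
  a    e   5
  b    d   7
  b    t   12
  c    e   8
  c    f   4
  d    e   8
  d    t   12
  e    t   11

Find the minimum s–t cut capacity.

25

Augment s→t: bottleneck 3, flow now 3.
Augment s→d→t: bottleneck 4, flow now 7.
Augment s→e→t: bottleneck 11, flow now 18.
Augment s→a→b→t: bottleneck 7, flow now 25.
No augmenting path remains; maximum flow = 25.
By max-flow min-cut, the minimum cut capacity equals the max flow.
In the residual graph, reachable from s: {s, c, e, f}.
Min-cut edges: s→a (7), s→d (4), s→t (3), e→t (11); capacity 7 + 4 + 3 + 11 = 25.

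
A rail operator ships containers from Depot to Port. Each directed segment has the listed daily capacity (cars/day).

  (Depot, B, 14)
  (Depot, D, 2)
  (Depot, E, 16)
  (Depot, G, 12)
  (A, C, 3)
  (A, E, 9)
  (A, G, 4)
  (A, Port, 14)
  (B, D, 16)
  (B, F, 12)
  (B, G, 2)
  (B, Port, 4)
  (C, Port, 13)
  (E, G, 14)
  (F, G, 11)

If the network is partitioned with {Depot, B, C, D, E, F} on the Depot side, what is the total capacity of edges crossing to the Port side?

56

Edges leaving {Depot, B, C, D, E, F}: Depot→G (12), B→G (2), B→Port (4), C→Port (13), E→G (14), F→G (11).
Cut capacity = 12 + 2 + 4 + 13 + 14 + 11 = 56.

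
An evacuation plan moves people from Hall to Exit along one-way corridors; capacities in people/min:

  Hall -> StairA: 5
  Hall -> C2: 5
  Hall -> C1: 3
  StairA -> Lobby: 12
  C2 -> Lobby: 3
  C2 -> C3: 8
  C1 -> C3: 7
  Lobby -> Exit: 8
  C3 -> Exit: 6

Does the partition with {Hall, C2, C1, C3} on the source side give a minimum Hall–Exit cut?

Given cut capacity: 5 + 3 + 6 = 14.
Augment Hall→StairA→Lobby→Exit: bottleneck 5, flow now 5.
Augment Hall→C2→Lobby→Exit: bottleneck 3, flow now 8.
Augment Hall→C2→C3→Exit: bottleneck 2, flow now 10.
Augment Hall→C1→C3→Exit: bottleneck 3, flow now 13.
No augmenting path remains; maximum flow = 13.
In the residual graph, reachable from Hall: {Hall}.
Min-cut edges: Hall→StairA (5), Hall→C2 (5), Hall→C1 (3); capacity 5 + 5 + 3 = 13.
Cut capacity 14 exceeds the max flow 13, so it is not minimum.

No — its capacity is 14, but the minimum cut has capacity 13.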